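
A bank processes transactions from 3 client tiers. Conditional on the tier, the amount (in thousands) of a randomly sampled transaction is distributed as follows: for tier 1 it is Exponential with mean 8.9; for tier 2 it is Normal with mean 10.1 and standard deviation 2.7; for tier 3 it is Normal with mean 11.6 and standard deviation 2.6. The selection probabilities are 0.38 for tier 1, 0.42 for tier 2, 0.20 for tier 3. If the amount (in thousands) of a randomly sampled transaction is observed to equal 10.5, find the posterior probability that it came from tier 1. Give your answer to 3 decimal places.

Likelihoods f(10.5 | ·): 1: 0.0345335; 2: 0.146144; 3: 0.140304.
Posterior ∝ prior × likelihood. Numerator for 1: 0.38·0.0345335 = 0.0131227.
Normalizing constant: 0.38·0.0345335 + 0.42·0.146144 + 0.2·0.140304 = 0.102564.
P(1 | observation) = 0.0131227 / 0.102564 = 0.127947.

0.128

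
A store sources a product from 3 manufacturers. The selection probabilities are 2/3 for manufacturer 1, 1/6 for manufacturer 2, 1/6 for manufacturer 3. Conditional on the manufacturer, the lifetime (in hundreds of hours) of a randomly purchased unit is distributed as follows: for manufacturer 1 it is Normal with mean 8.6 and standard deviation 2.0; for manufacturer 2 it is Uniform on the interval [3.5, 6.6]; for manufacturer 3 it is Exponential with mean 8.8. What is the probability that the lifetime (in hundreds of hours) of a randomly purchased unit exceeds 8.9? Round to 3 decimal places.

Conditional on each manufacturer, P(X > 8.9): 1: 0.440382; 2: 0; 3: 0.363723.
By total probability, P(X > 8.9) = 0.666667·0.440382 + 0.166667·0 + 0.166667·0.363723 = 0.354209.

0.354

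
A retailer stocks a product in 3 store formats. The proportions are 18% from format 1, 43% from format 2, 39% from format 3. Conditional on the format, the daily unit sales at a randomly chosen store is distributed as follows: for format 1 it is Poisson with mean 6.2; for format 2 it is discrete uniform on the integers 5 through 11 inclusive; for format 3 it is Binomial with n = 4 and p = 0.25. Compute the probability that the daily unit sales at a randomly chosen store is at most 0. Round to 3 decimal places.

0.124

Conditional on each format, P(X ≤ 0): 1: 0.00202943; 2: 0; 3: 0.316406.
By total probability, P(X ≤ 0) = 0.18·0.00202943 + 0.43·0 + 0.39·0.316406 = 0.123764.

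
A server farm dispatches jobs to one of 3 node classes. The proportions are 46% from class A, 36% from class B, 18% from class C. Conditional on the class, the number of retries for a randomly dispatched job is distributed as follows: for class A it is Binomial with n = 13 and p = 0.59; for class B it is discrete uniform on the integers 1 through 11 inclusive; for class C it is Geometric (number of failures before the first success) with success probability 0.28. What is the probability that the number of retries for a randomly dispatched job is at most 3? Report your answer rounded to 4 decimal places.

0.2342

Conditional on each class, P(X ≤ 3): A: 0.00956081; B: 0.272727; C: 0.731261.
By total probability, P(X ≤ 3) = 0.46·0.00956081 + 0.36·0.272727 + 0.18·0.731261 = 0.234207.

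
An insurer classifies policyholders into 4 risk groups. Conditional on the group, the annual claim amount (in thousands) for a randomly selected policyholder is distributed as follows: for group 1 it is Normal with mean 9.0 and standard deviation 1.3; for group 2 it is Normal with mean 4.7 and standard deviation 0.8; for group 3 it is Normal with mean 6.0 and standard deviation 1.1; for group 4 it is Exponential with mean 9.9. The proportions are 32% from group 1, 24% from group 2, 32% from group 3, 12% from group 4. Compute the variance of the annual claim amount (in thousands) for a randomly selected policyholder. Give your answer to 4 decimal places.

Per component, 1: μ=9, E[X²]=82.69; 2: μ=4.7, E[X²]=22.73; 3: μ=6, E[X²]=37.21; 4: μ=9.9, E[X²]=196.02.
E[X] = 0.32·9 + 0.24·4.7 + 0.32·6 + 0.12·9.9 = 7.116.
E[X²] = 0.32·82.69 + 0.24·22.73 + 0.32·37.21 + 0.12·196.02 = 67.3456.
Var(X) = E[X²] − (E[X])² = 67.3456 − 50.6375 = 16.7081.

16.7081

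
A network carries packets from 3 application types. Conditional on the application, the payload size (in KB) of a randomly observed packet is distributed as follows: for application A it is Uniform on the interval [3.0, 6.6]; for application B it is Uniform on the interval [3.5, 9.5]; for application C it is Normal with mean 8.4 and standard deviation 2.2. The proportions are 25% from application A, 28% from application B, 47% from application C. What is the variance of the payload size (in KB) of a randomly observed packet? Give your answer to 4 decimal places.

Per component, A: μ=4.8, E[X²]=24.12; B: μ=6.5, E[X²]=45.25; C: μ=8.4, E[X²]=75.4.
E[X] = 0.25·4.8 + 0.28·6.5 + 0.47·8.4 = 6.968.
E[X²] = 0.25·24.12 + 0.28·45.25 + 0.47·75.4 = 54.138.
Var(X) = E[X²] − (E[X])² = 54.138 − 48.553 = 5.58498.

5.5850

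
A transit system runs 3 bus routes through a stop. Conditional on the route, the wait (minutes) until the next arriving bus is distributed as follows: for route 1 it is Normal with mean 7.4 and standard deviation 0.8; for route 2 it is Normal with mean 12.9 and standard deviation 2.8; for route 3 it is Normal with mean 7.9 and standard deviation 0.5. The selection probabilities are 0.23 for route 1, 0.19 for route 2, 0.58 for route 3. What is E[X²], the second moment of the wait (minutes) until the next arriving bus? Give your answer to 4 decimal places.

For each component E[X²] = Var + (mean)², giving 1: 55.4; 2: 174.25; 3: 62.66.
Overall E[X²] = 0.23·55.4 + 0.19·174.25 + 0.58·62.66 = 82.1923.

82.1923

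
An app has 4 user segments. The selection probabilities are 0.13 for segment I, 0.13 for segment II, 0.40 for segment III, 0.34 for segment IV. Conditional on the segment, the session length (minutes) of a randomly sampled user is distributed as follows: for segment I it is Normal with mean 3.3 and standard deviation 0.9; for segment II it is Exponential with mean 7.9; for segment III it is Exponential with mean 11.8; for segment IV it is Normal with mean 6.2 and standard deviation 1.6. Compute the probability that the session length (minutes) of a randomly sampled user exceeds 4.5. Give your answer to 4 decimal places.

0.6496

Conditional on each segment, P(X > 4.5): I: 0.0912112; II: 0.56574; III: 0.682935; IV: 0.855996.
By total probability, P(X > 4.5) = 0.13·0.0912112 + 0.13·0.56574 + 0.4·0.682935 + 0.34·0.855996 = 0.649616.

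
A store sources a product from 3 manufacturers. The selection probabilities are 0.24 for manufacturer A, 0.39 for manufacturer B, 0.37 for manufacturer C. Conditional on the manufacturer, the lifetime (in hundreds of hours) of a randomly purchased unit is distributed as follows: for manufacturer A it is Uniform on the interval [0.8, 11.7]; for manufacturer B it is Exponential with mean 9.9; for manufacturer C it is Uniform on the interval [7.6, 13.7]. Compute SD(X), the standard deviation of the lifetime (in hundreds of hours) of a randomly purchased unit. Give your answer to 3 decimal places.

6.693

Per component, A: μ=6.25, E[X²]=48.9633; B: μ=9.9, E[X²]=196.02; C: μ=10.65, E[X²]=116.523.
E[X] = 0.24·6.25 + 0.39·9.9 + 0.37·10.65 = 9.3015.
E[X²] = 0.24·48.9633 + 0.39·196.02 + 0.37·116.523 = 131.313.
Var(X) = E[X²] − (E[X])² = 131.313 − 86.5179 = 44.7947.
SD(X) = √44.7947 = 6.69289.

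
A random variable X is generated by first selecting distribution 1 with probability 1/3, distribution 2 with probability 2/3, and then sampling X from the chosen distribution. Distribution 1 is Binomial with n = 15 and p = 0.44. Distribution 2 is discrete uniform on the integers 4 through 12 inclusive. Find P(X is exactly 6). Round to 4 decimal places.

Conditional on each component, P(X = 6): 1: 0.196704; 2: 0.111111.
By total probability, P(X = 6) = 0.333333·0.196704 + 0.666667·0.111111 = 0.139642.

0.1396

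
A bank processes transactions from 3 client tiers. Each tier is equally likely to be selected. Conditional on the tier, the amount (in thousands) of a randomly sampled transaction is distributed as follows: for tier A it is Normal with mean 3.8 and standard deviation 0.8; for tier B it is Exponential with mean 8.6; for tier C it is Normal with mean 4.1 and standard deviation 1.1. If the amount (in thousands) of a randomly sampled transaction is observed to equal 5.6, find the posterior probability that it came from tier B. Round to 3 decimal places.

Likelihoods f(5.6 | ·): A: 0.0396746; B: 0.0606325; C: 0.14313.
Posterior ∝ prior × likelihood. Numerator for B: 0.333333·0.0606325 = 0.0202108.
Normalizing constant: 0.333333·0.0396746 + 0.333333·0.0606325 + 0.333333·0.14313 = 0.0811457.
P(B | observation) = 0.0202108 / 0.0811457 = 0.249068.

0.249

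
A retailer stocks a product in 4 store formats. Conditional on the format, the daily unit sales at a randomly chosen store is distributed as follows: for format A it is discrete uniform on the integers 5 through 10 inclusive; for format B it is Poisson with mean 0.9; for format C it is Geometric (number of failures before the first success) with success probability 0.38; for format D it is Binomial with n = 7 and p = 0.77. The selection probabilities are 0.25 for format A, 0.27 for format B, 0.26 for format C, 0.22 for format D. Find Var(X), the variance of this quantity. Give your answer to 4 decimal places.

Per component, A: μ=7.5, E[X²]=59.1667; B: μ=0.9, E[X²]=1.71; C: μ=1.63158, E[X²]=6.95568; D: μ=5.39, E[X²]=30.2918.
E[X] = 0.25·7.5 + 0.27·0.9 + 0.26·1.63158 + 0.22·5.39 = 3.72801.
E[X²] = 0.25·59.1667 + 0.27·1.71 + 0.26·6.95568 + 0.22·30.2918 = 23.726.
Var(X) = E[X²] − (E[X])² = 23.726 − 13.8981 = 9.82798.

9.8280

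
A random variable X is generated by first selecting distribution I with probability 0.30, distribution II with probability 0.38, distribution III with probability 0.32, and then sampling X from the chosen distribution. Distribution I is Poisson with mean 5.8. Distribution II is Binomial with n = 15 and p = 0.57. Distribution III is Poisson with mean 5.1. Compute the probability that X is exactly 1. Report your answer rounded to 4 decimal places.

0.0152

Conditional on each component, P(X = 1): I: 0.0175598; II: 6.3172e-05; III: 0.0310934.
By total probability, P(X = 1) = 0.3·0.0175598 + 0.38·6.3172e-05 + 0.32·0.0310934 = 0.0152418.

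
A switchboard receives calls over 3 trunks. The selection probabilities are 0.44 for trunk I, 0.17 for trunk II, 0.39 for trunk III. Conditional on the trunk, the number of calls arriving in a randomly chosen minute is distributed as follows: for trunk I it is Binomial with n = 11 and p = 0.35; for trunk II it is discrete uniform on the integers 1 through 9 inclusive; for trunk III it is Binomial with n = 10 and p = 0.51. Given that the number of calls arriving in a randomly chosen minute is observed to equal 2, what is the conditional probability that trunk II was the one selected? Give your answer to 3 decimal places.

0.198

Likelihoods P(X=2 | ·): I: 0.139547; II: 0.111111; III: 0.0388975.
Posterior ∝ prior × likelihood. Numerator for II: 0.17·0.111111 = 0.0188889.
Normalizing constant: 0.44·0.139547 + 0.17·0.111111 + 0.39·0.0388975 = 0.0954594.
P(II | observation) = 0.0188889 / 0.0954594 = 0.197874.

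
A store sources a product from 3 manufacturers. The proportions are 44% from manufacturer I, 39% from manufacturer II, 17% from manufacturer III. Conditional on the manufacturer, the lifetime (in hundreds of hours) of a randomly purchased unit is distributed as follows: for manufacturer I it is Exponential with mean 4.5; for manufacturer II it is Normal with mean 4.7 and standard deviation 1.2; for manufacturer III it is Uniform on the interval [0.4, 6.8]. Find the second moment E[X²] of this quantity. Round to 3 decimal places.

For each component E[X²] = Var + (mean)², giving I: 40.5; II: 23.53; III: 16.3733.
Overall E[X²] = 0.44·40.5 + 0.39·23.53 + 0.17·16.3733 = 29.7802.

29.780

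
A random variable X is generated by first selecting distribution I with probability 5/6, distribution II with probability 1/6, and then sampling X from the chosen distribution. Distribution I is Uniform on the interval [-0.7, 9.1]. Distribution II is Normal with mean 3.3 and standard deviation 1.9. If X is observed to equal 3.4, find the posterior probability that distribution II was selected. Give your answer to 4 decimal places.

Likelihoods f(3.4 | ·): I: 0.102041; II: 0.209679.
Posterior ∝ prior × likelihood. Numerator for II: 0.166667·0.209679 = 0.0349465.
Normalizing constant: 0.833333·0.102041 + 0.166667·0.209679 = 0.119981.
P(II | observation) = 0.0349465 / 0.119981 = 0.291268.

0.2913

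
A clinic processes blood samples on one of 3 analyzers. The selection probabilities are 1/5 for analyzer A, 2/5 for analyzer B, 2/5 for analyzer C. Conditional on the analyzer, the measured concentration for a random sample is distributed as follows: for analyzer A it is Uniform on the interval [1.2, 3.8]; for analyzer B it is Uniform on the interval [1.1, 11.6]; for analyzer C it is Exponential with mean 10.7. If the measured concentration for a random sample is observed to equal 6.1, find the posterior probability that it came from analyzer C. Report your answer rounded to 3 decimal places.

Likelihoods f(6.1 | ·): A: 0; B: 0.0952381; C: 0.0528479.
Posterior ∝ prior × likelihood. Numerator for C: 0.4·0.0528479 = 0.0211392.
Normalizing constant: 0.2·0 + 0.4·0.0952381 + 0.4·0.0528479 = 0.0592344.
P(C | observation) = 0.0211392 / 0.0592344 = 0.356873.

0.357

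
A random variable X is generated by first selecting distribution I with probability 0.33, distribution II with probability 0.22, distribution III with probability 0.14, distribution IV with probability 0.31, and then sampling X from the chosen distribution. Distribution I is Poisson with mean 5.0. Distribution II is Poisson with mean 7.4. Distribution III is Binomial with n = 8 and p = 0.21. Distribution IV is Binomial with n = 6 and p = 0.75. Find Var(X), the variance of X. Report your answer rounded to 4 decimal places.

6.6920

Per component, I: μ=5, E[X²]=30; II: μ=7.4, E[X²]=62.16; III: μ=1.68, E[X²]=4.1496; IV: μ=4.5, E[X²]=21.375.
E[X] = 0.33·5 + 0.22·7.4 + 0.14·1.68 + 0.31·4.5 = 4.9082.
E[X²] = 0.33·30 + 0.22·62.16 + 0.14·4.1496 + 0.31·21.375 = 30.7824.
Var(X) = E[X²] − (E[X])² = 30.7824 − 24.0904 = 6.69197.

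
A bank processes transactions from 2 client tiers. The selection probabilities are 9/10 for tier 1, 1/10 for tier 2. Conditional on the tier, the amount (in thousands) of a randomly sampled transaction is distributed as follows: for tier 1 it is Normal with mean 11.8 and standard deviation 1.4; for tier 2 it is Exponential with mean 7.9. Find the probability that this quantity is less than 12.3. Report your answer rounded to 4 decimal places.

0.6545

Conditional on each tier, P(X < 12.3): 1: 0.639508; 2: 0.789225.
By total probability, P(X < 12.3) = 0.9·0.639508 + 0.1·0.789225 = 0.654479.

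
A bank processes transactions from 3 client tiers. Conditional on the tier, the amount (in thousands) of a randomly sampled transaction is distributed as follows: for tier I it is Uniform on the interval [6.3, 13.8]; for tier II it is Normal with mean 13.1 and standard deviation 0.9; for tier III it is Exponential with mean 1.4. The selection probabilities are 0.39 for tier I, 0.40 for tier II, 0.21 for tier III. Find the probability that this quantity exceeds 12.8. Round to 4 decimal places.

Conditional on each tier, P(X > 12.8): I: 0.133333; II: 0.630559; III: 0.000106981.
By total probability, P(X > 12.8) = 0.39·0.133333 + 0.4·0.630559 + 0.21·0.000106981 = 0.304246.

0.3042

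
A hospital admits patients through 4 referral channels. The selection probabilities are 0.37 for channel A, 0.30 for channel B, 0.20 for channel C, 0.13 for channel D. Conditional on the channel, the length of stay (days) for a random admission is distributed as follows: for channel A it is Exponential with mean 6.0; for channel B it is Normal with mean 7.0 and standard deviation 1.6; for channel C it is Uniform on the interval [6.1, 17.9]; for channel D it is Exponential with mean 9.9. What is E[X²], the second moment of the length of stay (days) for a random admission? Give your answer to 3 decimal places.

98.711

For each component E[X²] = Var + (mean)², giving A: 72; B: 51.56; C: 155.603; D: 196.02.
Overall E[X²] = 0.37·72 + 0.3·51.56 + 0.2·155.603 + 0.13·196.02 = 98.7113.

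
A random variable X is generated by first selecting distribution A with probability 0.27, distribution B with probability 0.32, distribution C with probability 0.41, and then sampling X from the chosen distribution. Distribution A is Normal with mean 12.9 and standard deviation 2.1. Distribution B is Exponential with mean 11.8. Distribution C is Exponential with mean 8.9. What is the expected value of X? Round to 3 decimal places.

10.908

Component means — A: 12.9; B: 11.8; C: 8.9.
E[X] = 0.27·12.9 + 0.32·11.8 + 0.41·8.9 = 10.908.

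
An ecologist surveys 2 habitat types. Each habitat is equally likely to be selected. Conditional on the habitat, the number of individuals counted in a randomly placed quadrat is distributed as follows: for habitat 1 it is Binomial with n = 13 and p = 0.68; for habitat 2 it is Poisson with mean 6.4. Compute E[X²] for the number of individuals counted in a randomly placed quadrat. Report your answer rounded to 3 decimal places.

For each component E[X²] = Var + (mean)², giving 1: 80.9744; 2: 47.36.
Overall E[X²] = 0.5·80.9744 + 0.5·47.36 = 64.1672.

64.167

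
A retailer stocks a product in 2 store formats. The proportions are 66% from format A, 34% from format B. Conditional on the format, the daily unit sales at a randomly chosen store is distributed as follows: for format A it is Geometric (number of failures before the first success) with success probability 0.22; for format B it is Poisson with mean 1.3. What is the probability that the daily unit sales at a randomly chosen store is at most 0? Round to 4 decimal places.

0.2379

Conditional on each format, P(X ≤ 0): A: 0.22; B: 0.272532.
By total probability, P(X ≤ 0) = 0.66·0.22 + 0.34·0.272532 = 0.237861.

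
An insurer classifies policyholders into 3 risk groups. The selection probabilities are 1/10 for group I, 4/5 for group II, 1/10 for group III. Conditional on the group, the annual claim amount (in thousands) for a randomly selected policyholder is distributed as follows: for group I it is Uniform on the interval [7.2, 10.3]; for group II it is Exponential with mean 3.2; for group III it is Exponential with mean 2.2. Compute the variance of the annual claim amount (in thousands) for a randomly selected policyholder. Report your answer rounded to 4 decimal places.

Per component, I: μ=8.75, E[X²]=77.3633; II: μ=3.2, E[X²]=20.48; III: μ=2.2, E[X²]=9.68.
E[X] = 0.1·8.75 + 0.8·3.2 + 0.1·2.2 = 3.655.
E[X²] = 0.1·77.3633 + 0.8·20.48 + 0.1·9.68 = 25.0883.
Var(X) = E[X²] − (E[X])² = 25.0883 − 13.359 = 11.7293.

11.7293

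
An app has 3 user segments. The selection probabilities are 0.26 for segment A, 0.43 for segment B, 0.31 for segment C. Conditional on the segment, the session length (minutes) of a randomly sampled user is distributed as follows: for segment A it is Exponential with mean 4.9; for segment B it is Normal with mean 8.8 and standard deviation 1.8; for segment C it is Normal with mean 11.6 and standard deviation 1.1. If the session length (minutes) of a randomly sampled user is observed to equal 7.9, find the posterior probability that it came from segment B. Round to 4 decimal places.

Likelihoods f(7.9 | ·): A: 0.0407019; B: 0.195592; C: 0.00126678.
Posterior ∝ prior × likelihood. Numerator for B: 0.43·0.195592 = 0.0841045.
Normalizing constant: 0.26·0.0407019 + 0.43·0.195592 + 0.31·0.00126678 = 0.0950797.
P(B | observation) = 0.0841045 / 0.0950797 = 0.884568.

0.8846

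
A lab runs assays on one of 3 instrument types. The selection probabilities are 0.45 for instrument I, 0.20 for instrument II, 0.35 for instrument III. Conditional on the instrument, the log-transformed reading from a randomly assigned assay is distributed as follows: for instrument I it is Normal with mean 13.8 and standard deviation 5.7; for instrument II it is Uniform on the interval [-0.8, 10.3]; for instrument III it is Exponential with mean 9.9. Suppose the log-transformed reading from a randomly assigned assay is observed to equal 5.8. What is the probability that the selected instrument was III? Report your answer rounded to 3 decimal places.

0.398

Likelihoods f(5.8 | ·): I: 0.0261391; II: 0.0900901; III: 0.056225.
Posterior ∝ prior × likelihood. Numerator for III: 0.35·0.056225 = 0.0196788.
Normalizing constant: 0.45·0.0261391 + 0.2·0.0900901 + 0.35·0.056225 = 0.0494594.
P(III | observation) = 0.0196788 / 0.0494594 = 0.397877.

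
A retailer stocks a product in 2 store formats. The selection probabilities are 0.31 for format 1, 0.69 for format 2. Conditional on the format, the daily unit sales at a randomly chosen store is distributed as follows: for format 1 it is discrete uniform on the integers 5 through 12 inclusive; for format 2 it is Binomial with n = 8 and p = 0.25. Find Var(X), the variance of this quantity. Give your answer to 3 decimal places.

11.700

Per component, 1: μ=8.5, E[X²]=77.5; 2: μ=2, E[X²]=5.5.
E[X] = 0.31·8.5 + 0.69·2 = 4.015.
E[X²] = 0.31·77.5 + 0.69·5.5 = 27.82.
Var(X) = E[X²] − (E[X])² = 27.82 − 16.1202 = 11.6998.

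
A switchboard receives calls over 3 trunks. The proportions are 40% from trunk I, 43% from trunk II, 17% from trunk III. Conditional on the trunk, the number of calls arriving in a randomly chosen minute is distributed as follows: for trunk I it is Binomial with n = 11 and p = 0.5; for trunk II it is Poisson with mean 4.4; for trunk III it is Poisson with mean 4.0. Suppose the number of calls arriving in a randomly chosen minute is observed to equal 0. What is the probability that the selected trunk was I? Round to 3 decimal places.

0.023

Likelihoods P(X=0 | ·): I: 0.000488281; II: 0.0122773; III: 0.0183156.
Posterior ∝ prior × likelihood. Numerator for I: 0.4·0.000488281 = 0.000195313.
Normalizing constant: 0.4·0.000488281 + 0.43·0.0122773 + 0.17·0.0183156 = 0.00858823.
P(I | observation) = 0.000195313 / 0.00858823 = 0.0227419.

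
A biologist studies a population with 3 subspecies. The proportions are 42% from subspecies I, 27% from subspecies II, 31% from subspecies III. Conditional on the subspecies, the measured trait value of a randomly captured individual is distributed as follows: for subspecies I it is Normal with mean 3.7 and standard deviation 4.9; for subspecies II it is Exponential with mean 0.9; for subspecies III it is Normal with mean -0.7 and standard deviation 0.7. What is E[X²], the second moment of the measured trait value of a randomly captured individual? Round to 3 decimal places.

For each component E[X²] = Var + (mean)², giving I: 37.7; II: 1.62; III: 0.98.
Overall E[X²] = 0.42·37.7 + 0.27·1.62 + 0.31·0.98 = 16.5752.

16.575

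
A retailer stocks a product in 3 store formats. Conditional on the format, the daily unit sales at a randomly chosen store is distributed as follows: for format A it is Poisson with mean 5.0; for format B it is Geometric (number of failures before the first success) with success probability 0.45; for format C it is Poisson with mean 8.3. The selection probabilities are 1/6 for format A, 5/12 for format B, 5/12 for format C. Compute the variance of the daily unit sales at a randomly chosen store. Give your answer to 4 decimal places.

Per component, A: μ=5, E[X²]=30; B: μ=1.22222, E[X²]=4.20988; C: μ=8.3, E[X²]=77.19.
E[X] = 0.166667·5 + 0.416667·1.22222 + 0.416667·8.3 = 4.80093.
E[X²] = 0.166667·30 + 0.416667·4.20988 + 0.416667·77.19 = 38.9166.
Var(X) = E[X²] − (E[X])² = 38.9166 − 23.0489 = 15.8677.

15.8677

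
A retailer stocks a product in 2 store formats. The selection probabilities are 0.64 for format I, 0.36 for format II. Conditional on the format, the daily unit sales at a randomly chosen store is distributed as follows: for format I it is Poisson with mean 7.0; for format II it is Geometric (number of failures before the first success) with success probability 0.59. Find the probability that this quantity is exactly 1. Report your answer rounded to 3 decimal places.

0.091

Conditional on each format, P(X = 1): I: 0.00638317; II: 0.2419.
By total probability, P(X = 1) = 0.64·0.00638317 + 0.36·0.2419 = 0.0911692.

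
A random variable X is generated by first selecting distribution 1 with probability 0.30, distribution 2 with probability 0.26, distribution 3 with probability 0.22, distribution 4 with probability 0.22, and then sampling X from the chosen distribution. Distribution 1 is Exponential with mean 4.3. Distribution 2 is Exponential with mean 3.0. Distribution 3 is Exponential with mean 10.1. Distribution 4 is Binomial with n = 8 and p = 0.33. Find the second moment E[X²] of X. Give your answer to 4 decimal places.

For each component E[X²] = Var + (mean)², giving 1: 36.98; 2: 18; 3: 204.02; 4: 8.7384.
Overall E[X²] = 0.3·36.98 + 0.26·18 + 0.22·204.02 + 0.22·8.7384 = 62.5808.

62.5808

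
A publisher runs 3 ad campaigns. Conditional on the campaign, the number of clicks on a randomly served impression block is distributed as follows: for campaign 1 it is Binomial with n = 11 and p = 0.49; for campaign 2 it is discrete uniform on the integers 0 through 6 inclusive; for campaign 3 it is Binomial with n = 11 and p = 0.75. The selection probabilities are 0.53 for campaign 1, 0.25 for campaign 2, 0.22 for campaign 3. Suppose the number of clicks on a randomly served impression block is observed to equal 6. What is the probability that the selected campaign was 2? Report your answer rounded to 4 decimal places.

Likelihoods P(X=6 | ·): 1: 0.220632; 2: 0.142857; 3: 0.0802989.
Posterior ∝ prior × likelihood. Numerator for 2: 0.25·0.142857 = 0.0357143.
Normalizing constant: 0.53·0.220632 + 0.25·0.142857 + 0.22·0.0802989 = 0.170315.
P(2 | observation) = 0.0357143 / 0.170315 = 0.209695.

0.2097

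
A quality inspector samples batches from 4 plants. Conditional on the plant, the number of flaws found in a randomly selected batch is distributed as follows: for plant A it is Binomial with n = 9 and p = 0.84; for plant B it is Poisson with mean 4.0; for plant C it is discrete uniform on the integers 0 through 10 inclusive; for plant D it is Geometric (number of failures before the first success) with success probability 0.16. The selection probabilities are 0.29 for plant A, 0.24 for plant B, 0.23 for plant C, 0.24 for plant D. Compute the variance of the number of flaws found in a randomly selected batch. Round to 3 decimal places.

13.325

Per component, A: μ=7.56, E[X²]=58.3632; B: μ=4, E[X²]=20; C: μ=5, E[X²]=35; D: μ=5.25, E[X²]=60.375.
E[X] = 0.29·7.56 + 0.24·4 + 0.23·5 + 0.24·5.25 = 5.5624.
E[X²] = 0.29·58.3632 + 0.24·20 + 0.23·35 + 0.24·60.375 = 44.2653.
Var(X) = E[X²] − (E[X])² = 44.2653 − 30.9403 = 13.325.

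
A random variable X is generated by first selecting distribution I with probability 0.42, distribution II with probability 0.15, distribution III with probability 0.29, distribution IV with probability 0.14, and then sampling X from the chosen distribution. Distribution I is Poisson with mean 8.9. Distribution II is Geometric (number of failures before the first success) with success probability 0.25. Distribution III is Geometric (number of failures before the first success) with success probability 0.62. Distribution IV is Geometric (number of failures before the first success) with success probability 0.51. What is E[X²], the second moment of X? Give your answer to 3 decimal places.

For each component E[X²] = Var + (mean)², giving I: 88.11; II: 21; III: 1.3642; IV: 2.807.
Overall E[X²] = 0.42·88.11 + 0.15·21 + 0.29·1.3642 + 0.14·2.807 = 40.9448.

40.945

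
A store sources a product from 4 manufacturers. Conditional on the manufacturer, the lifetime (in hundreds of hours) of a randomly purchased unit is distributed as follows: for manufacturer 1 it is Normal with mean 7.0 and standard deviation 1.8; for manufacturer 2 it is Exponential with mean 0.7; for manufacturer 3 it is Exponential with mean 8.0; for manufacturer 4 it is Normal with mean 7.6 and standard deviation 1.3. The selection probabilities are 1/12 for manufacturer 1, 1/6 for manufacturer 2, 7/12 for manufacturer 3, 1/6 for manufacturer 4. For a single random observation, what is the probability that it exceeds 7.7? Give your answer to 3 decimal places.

Conditional on each manufacturer, P(X > 7.7): 1: 0.348679; 2: 1.67017e-05; 3: 0.381937; 4: 0.469342.
By total probability, P(X > 7.7) = 0.0833333·0.348679 + 0.166667·1.67017e-05 + 0.583333·0.381937 + 0.166667·0.469342 = 0.33008.

0.330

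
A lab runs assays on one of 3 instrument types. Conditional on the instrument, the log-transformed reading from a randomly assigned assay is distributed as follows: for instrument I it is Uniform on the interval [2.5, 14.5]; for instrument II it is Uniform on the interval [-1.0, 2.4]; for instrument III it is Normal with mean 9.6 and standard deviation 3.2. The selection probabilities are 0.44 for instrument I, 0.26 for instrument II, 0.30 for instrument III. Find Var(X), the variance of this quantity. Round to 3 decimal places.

21.901

Per component, I: μ=8.5, E[X²]=84.25; II: μ=0.7, E[X²]=1.45333; III: μ=9.6, E[X²]=102.4.
E[X] = 0.44·8.5 + 0.26·0.7 + 0.3·9.6 = 6.802.
E[X²] = 0.44·84.25 + 0.26·1.45333 + 0.3·102.4 = 68.1679.
Var(X) = E[X²] − (E[X])² = 68.1679 − 46.2672 = 21.9007.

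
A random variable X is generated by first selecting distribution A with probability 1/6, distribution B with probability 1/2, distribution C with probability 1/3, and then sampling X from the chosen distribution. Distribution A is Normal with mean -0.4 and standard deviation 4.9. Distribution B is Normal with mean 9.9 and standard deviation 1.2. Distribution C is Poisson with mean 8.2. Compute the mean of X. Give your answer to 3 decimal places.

Component means — A: -0.4; B: 9.9; C: 8.2.
E[X] = 0.166667·-0.4 + 0.5·9.9 + 0.333333·8.2 = 7.61667.

7.617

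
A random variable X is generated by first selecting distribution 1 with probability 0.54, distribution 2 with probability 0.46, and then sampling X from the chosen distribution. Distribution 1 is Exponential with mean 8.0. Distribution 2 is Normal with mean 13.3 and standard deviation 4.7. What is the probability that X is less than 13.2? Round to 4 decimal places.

Conditional on each component, P(X < 13.2): 1: 0.80795; 2: 0.491513.
By total probability, P(X < 13.2) = 0.54·0.80795 + 0.46·0.491513 = 0.662389.

0.6624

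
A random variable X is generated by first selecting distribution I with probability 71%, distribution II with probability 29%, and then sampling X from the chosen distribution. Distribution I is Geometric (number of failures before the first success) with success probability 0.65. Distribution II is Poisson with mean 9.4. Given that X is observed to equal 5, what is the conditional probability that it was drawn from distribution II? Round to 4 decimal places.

0.8582

Likelihoods P(X=5 | ·): I: 0.00341392; II: 0.0505929.
Posterior ∝ prior × likelihood. Numerator for II: 0.29·0.0505929 = 0.014672.
Normalizing constant: 0.71·0.00341392 + 0.29·0.0505929 = 0.0170958.
P(II | observation) = 0.014672 / 0.0170958 = 0.858218.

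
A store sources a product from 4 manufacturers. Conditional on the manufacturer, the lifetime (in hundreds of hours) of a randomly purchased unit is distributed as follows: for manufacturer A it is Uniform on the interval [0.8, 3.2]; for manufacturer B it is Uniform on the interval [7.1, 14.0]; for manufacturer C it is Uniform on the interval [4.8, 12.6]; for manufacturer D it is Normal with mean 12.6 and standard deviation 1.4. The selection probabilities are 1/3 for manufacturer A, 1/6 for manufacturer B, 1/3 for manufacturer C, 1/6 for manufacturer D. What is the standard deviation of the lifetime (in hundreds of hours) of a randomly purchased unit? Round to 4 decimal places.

Per component, A: μ=2, E[X²]=4.48; B: μ=10.55, E[X²]=115.27; C: μ=8.7, E[X²]=80.76; D: μ=12.6, E[X²]=160.72.
E[X] = 0.333333·2 + 0.166667·10.55 + 0.333333·8.7 + 0.166667·12.6 = 7.425.
E[X²] = 0.333333·4.48 + 0.166667·115.27 + 0.333333·80.76 + 0.166667·160.72 = 74.4117.
Var(X) = E[X²] − (E[X])² = 74.4117 − 55.1306 = 19.281.
SD(X) = √19.281 = 4.39102.

4.3910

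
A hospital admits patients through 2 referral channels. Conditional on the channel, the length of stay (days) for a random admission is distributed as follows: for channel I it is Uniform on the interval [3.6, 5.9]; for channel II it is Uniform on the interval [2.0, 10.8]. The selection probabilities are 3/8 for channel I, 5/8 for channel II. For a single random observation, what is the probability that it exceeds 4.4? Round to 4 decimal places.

0.6991

Conditional on each channel, P(X > 4.4): I: 0.652174; II: 0.727273.
By total probability, P(X > 4.4) = 0.375·0.652174 + 0.625·0.727273 = 0.699111.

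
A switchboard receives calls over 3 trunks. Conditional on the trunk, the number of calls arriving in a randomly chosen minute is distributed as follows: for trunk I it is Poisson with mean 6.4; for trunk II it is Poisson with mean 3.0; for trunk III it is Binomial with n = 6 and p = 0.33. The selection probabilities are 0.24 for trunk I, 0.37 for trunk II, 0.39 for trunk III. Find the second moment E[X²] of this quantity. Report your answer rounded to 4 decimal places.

17.8527

For each component E[X²] = Var + (mean)², giving I: 47.36; II: 12; III: 5.247.
Overall E[X²] = 0.24·47.36 + 0.37·12 + 0.39·5.247 = 17.8527.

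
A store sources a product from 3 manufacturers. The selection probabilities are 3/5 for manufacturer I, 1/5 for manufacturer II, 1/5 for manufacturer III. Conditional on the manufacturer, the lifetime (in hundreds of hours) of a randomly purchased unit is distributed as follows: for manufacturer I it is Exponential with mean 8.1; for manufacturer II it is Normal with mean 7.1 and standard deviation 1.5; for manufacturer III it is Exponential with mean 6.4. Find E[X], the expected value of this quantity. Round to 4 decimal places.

7.5600

Component means — I: 8.1; II: 7.1; III: 6.4.
E[X] = 0.6·8.1 + 0.2·7.1 + 0.2·6.4 = 7.56.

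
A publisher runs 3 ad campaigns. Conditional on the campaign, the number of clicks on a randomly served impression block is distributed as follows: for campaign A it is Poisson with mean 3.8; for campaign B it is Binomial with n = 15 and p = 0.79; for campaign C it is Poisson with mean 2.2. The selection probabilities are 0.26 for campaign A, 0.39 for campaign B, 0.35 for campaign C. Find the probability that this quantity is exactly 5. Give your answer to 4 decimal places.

0.0551

Conditional on each campaign, P(X = 5): A: 0.147713; B: 0.000154129; C: 0.0475866.
By total probability, P(X = 5) = 0.26·0.147713 + 0.39·0.000154129 + 0.35·0.0475866 = 0.0551207.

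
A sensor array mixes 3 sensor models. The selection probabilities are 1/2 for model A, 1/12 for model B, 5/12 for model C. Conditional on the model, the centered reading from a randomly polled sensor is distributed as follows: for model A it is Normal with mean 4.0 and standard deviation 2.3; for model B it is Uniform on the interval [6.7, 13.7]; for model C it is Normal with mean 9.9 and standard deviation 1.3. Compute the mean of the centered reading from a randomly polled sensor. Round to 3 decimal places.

Component means — A: 4; B: 10.2; C: 9.9.
E[X] = 0.5·4 + 0.0833333·10.2 + 0.416667·9.9 = 6.975.

6.975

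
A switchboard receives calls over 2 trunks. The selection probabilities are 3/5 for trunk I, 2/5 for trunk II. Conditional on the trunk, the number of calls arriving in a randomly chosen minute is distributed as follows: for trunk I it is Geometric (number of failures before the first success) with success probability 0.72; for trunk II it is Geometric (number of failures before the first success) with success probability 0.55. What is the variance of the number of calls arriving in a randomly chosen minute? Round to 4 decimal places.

Per component, I: μ=0.388889, E[X²]=0.691358; II: μ=0.818182, E[X²]=2.15702.
E[X] = 0.6·0.388889 + 0.4·0.818182 = 0.560606.
E[X²] = 0.6·0.691358 + 0.4·2.15702 = 1.27762.
Var(X) = E[X²] − (E[X])² = 1.27762 − 0.314279 = 0.963346.

0.9633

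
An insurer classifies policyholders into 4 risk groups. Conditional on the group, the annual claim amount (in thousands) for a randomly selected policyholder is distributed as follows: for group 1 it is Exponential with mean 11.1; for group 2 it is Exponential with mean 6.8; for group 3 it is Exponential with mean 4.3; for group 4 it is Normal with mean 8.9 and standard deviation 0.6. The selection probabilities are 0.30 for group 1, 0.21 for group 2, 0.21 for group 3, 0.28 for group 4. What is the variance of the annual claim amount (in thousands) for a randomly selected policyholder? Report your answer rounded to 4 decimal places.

Per component, 1: μ=11.1, E[X²]=246.42; 2: μ=6.8, E[X²]=92.48; 3: μ=4.3, E[X²]=36.98; 4: μ=8.9, E[X²]=79.57.
E[X] = 0.3·11.1 + 0.21·6.8 + 0.21·4.3 + 0.28·8.9 = 8.153.
E[X²] = 0.3·246.42 + 0.21·92.48 + 0.21·36.98 + 0.28·79.57 = 123.392.
Var(X) = E[X²] − (E[X])² = 123.392 − 66.4714 = 56.9208.

56.9208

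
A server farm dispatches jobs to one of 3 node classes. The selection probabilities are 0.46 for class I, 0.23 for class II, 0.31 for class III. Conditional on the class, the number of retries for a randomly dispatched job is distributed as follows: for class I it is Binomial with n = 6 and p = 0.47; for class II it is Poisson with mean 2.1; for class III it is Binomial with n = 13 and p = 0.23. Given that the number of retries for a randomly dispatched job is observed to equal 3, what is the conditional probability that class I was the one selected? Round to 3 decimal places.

Likelihoods P(X=3 | ·): I: 0.309137; II: 0.189011; III: 0.254951.
Posterior ∝ prior × likelihood. Numerator for I: 0.46·0.309137 = 0.142203.
Normalizing constant: 0.46·0.309137 + 0.23·0.189011 + 0.31·0.254951 = 0.264711.
P(I | observation) = 0.142203 / 0.264711 = 0.537202.

0.537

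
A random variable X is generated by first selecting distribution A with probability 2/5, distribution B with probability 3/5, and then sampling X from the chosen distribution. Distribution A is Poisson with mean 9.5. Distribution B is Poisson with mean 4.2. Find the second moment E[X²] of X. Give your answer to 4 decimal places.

For each component E[X²] = Var + (mean)², giving A: 99.75; B: 21.84.
Overall E[X²] = 0.4·99.75 + 0.6·21.84 = 53.004.

53.0040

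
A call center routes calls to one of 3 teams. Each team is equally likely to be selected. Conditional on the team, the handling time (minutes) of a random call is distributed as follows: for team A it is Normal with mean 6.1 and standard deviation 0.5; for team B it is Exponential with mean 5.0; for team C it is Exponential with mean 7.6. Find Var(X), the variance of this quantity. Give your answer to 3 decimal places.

Per component, A: μ=6.1, E[X²]=37.46; B: μ=5, E[X²]=50; C: μ=7.6, E[X²]=115.52.
E[X] = 0.333333·6.1 + 0.333333·5 + 0.333333·7.6 = 6.23333.
E[X²] = 0.333333·37.46 + 0.333333·50 + 0.333333·115.52 = 67.66.
Var(X) = E[X²] − (E[X])² = 67.66 − 38.8544 = 28.8056.

28.806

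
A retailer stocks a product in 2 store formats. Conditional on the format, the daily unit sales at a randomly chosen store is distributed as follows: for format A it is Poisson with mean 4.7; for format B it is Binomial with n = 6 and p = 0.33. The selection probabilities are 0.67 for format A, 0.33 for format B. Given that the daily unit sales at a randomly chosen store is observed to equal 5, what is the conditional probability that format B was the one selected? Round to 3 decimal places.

Likelihoods P(X=5 | ·): A: 0.17383; B: 0.0157324.
Posterior ∝ prior × likelihood. Numerator for B: 0.33·0.0157324 = 0.0051917.
Normalizing constant: 0.67·0.17383 + 0.33·0.0157324 = 0.121658.
P(B | observation) = 0.0051917 / 0.121658 = 0.0426747.

0.043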